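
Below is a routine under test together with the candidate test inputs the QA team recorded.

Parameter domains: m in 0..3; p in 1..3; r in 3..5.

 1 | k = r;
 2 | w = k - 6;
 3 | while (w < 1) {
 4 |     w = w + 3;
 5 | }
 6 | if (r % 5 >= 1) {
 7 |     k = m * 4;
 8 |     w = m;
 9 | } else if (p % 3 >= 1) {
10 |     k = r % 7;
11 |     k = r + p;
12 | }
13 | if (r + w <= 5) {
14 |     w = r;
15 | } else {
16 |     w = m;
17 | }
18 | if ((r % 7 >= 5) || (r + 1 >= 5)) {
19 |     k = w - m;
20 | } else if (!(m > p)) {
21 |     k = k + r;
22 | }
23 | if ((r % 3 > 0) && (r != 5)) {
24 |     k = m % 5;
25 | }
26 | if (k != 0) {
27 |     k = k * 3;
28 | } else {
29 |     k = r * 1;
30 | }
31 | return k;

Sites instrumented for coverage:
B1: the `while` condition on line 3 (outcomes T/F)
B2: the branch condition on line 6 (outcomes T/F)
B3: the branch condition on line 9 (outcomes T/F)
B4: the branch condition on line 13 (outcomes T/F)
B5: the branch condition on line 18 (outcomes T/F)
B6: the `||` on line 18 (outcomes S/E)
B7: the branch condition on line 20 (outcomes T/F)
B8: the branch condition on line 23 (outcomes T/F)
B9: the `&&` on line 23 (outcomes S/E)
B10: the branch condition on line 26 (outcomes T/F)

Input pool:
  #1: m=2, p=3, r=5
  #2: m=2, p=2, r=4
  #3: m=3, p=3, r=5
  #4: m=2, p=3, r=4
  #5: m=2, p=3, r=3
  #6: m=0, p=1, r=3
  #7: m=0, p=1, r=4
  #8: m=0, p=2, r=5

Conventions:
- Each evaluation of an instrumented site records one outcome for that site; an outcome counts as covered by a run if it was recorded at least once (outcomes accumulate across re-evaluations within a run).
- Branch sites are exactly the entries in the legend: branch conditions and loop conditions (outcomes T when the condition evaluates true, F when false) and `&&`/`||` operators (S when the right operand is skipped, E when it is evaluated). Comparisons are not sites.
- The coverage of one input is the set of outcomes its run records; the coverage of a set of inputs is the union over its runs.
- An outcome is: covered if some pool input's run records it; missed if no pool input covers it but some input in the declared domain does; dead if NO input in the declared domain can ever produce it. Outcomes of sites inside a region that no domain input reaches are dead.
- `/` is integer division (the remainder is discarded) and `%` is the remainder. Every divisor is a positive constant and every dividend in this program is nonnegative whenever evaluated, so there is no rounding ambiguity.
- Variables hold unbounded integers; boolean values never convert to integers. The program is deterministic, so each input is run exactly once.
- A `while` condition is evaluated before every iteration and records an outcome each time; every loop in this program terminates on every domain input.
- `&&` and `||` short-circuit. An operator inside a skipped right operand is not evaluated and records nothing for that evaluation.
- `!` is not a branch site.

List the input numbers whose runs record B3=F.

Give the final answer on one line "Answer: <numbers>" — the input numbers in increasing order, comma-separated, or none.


input #1 (m=2, p=3, r=5): hits B3=F
input #2 (m=2, p=2, r=4): never hits B3=F
input #3 (m=3, p=3, r=5): hits B3=F
input #4 (m=2, p=3, r=4): never hits B3=F
input #5 (m=2, p=3, r=3): never hits B3=F
input #6 (m=0, p=1, r=3): never hits B3=F
input #7 (m=0, p=1, r=4): never hits B3=F
input #8 (m=0, p=2, r=5): never hits B3=F
Answer: 1, 3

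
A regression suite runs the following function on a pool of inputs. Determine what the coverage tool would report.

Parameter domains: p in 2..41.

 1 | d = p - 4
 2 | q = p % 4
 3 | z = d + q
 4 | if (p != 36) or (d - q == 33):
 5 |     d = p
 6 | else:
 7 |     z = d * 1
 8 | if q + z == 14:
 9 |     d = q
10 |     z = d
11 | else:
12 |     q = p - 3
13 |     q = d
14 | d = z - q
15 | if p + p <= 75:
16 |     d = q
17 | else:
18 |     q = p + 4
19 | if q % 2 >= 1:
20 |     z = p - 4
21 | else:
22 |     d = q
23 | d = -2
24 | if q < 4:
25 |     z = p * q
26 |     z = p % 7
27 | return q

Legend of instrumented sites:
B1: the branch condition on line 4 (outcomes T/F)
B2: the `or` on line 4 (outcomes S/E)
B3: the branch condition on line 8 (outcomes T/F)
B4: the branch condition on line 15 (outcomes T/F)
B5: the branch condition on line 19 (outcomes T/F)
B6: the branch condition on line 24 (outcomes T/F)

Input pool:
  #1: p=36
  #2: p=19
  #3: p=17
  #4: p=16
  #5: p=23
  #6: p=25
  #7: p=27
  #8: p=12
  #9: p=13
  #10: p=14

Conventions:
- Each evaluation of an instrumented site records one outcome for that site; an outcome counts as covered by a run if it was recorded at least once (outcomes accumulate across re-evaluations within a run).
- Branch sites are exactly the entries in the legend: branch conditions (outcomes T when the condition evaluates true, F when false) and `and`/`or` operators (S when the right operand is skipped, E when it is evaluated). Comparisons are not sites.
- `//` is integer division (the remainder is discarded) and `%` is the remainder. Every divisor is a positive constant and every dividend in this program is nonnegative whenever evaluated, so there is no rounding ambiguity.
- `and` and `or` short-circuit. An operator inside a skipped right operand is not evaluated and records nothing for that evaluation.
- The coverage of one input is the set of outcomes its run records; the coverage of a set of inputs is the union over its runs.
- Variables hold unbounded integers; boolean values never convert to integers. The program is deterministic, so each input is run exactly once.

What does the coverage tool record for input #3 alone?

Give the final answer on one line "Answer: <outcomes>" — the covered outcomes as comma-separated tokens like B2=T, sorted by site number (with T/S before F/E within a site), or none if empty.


Event log for input #3 (p=17):
  B2->S, B1->T, B3->F, B4->T, B5->T, B6->F
collecting distinct outcomes: B1=T, B2=S, B3=F, B4=T, B5=T, B6=F
Answer: B1=T, B2=S, B3=F, B4=T, B5=T, B6=F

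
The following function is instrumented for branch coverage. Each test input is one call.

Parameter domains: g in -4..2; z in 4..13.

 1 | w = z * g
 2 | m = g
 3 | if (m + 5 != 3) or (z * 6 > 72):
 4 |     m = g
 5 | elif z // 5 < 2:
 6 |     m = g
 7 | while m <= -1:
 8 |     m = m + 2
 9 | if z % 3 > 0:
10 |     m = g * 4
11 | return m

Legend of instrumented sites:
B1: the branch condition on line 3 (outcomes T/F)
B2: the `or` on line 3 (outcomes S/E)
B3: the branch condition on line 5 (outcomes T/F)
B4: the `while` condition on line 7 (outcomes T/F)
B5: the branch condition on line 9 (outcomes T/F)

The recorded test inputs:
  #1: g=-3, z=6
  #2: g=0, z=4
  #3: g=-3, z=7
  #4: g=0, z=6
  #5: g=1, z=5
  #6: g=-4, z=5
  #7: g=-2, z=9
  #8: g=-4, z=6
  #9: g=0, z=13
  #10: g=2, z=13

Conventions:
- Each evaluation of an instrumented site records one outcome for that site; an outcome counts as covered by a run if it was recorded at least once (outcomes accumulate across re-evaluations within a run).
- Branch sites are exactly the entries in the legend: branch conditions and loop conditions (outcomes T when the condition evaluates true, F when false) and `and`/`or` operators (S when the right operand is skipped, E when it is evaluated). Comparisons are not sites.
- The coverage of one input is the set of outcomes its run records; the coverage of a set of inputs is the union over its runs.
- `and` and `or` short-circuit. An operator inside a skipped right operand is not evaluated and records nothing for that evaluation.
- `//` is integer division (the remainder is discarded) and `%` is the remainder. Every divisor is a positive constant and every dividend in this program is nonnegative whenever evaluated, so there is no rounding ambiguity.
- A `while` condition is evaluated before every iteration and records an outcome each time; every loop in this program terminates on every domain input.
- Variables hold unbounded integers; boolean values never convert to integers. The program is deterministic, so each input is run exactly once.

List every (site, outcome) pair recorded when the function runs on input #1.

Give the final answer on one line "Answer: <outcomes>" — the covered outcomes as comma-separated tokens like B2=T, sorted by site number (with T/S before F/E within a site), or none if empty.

Tracing the run of input #1 (g=-3, z=6):
  B2->S, B1->T, B4->T, B4->T, B4->F, B5->F
as a set, this run covers: B1=T, B2=S, B4=T, B4=F, B5=F

Answer: B1=T, B2=S, B4=T, B4=F, B5=F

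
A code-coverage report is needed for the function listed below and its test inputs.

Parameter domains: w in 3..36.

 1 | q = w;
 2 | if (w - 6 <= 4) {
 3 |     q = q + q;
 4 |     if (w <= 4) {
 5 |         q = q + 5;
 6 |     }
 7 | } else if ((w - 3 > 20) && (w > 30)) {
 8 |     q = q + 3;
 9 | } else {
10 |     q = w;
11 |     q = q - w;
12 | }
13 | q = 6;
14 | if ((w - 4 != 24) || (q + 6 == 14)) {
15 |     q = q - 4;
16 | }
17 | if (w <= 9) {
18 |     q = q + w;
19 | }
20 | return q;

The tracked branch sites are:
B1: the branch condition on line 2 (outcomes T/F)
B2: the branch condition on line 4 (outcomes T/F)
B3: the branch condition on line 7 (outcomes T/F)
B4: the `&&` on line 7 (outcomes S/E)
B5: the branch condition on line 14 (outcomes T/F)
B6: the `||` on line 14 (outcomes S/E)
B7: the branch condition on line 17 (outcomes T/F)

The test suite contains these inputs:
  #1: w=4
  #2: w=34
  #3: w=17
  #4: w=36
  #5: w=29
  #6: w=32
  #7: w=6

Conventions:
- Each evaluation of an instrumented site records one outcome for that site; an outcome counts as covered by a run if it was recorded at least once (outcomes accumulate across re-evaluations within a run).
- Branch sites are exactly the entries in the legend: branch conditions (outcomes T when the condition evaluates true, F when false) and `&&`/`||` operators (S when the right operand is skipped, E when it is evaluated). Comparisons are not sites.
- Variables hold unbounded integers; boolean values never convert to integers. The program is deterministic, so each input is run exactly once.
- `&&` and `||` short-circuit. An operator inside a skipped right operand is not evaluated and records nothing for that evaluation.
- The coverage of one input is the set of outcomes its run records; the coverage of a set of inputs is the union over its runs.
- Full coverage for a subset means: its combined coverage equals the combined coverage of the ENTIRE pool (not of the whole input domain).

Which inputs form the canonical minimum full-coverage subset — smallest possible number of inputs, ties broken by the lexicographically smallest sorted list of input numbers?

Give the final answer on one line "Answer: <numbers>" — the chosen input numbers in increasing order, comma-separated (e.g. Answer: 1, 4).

run #1 (w=4) records B1=T, B2=T, B5=T, B6=S, B7=T
run #2 (w=34) records B1=F, B3=T, B4=E, B5=T, B6=S, B7=F
run #3 (w=17) records B1=F, B3=F, B4=S, B5=T, B6=S, B7=F
run #4 (w=36) records B1=F, B3=T, B4=E, B5=T, B6=S, B7=F
run #5 (w=29) records B1=F, B3=F, B4=E, B5=T, B6=S, B7=F
run #6 (w=32) records B1=F, B3=T, B4=E, B5=T, B6=S, B7=F
run #7 (w=6) records B1=T, B2=F, B5=T, B6=S, B7=T
together the pool reaches 12 outcomes: B1=T, B1=F, B2=T, B2=F, B3=T, B3=F, B4=S, B4=E, B5=T, B6=S, B7=T, B7=F
size 1 is not enough: best union over all size-1 subsets is 6/12
size 2 is not enough: best union over all size-2 subsets is 9/12
size 3 is not enough: best union over all size-3 subsets is 11/12
inputs {1, 2, 3, 7} (size 4) cover everything; no size-4 subset with a lexicographically smaller index list covers all 12

Answer: 1, 2, 3, 7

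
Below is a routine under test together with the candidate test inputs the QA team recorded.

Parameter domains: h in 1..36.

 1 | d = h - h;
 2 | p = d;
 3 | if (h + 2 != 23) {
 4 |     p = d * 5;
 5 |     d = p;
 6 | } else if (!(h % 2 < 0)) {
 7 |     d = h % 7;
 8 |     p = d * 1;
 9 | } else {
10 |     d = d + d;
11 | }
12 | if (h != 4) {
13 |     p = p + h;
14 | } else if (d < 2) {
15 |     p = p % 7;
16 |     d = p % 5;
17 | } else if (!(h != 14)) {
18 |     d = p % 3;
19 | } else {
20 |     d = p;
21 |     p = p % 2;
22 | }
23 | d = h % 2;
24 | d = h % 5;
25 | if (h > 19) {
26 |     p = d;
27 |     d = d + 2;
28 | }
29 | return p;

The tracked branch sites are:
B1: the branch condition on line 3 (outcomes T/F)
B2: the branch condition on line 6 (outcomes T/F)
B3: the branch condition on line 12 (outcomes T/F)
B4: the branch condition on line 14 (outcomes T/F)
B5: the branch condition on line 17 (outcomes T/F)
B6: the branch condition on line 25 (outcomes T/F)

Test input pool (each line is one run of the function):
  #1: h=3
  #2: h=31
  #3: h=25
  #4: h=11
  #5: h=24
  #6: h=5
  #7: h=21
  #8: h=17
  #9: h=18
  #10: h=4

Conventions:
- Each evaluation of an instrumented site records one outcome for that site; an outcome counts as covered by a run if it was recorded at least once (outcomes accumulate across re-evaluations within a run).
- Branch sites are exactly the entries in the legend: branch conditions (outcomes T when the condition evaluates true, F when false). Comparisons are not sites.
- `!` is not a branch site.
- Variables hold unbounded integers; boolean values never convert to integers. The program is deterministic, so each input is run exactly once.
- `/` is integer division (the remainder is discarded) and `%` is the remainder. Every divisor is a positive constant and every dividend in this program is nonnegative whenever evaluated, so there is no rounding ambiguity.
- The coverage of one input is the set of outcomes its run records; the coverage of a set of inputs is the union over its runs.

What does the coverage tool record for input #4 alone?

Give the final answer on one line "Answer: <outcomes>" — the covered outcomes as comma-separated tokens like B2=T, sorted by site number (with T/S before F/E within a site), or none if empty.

Running input #4 (h=11), event by event:
  B1->T, B3->T, B6->F
collecting distinct outcomes: B1=T, B3=T, B6=F

Answer: B1=T, B3=T, B6=F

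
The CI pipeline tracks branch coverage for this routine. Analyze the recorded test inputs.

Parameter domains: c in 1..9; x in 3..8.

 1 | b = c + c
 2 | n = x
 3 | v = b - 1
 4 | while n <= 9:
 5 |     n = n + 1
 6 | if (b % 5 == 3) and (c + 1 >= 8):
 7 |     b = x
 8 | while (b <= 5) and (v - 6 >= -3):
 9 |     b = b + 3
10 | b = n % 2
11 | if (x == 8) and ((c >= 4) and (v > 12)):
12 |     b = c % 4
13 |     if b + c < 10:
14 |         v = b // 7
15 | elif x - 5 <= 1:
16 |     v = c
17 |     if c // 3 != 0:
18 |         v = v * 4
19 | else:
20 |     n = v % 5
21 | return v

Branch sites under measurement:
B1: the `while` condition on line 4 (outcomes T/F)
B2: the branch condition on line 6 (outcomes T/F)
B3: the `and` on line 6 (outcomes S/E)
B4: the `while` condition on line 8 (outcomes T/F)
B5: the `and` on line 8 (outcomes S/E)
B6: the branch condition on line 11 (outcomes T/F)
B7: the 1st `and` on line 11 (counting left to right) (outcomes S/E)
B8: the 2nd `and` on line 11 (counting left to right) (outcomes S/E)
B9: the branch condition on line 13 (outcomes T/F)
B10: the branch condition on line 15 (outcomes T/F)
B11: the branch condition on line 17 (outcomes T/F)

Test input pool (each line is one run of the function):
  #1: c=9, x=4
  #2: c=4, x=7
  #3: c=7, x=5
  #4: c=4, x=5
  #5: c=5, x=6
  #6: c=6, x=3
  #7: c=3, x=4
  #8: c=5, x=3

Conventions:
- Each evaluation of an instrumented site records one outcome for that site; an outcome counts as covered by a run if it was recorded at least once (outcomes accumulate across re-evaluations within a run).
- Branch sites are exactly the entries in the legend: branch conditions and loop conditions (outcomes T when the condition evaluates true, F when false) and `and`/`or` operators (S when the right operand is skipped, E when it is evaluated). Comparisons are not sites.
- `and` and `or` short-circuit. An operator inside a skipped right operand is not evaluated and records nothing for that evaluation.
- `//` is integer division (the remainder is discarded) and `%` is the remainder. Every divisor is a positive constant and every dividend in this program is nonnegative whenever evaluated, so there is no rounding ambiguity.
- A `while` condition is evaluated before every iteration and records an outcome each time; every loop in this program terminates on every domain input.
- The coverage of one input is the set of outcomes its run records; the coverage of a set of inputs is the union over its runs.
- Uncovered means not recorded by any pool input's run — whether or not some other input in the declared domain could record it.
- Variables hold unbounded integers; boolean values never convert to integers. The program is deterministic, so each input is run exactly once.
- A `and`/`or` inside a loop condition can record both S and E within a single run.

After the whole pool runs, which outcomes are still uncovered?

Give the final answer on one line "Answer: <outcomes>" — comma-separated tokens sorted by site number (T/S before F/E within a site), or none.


#1 (c=9, x=4) -> covered: B1=T, B1=F, B2=T, B3=E, B4=T, B4=F, B5=S, B5=E, B6=F, B7=S, B10=T, B11=T
#2 (c=4, x=7) -> covered: B1=T, B1=F, B2=F, B3=E, B4=F, B5=S, B6=F, B7=S, B10=F
#3 (c=7, x=5) -> covered: B1=T, B1=F, B2=F, B3=S, B4=F, B5=S, B6=F, B7=S, B10=T, B11=T
#4 (c=4, x=5) -> covered: B1=T, B1=F, B2=F, B3=E, B4=F, B5=S, B6=F, B7=S, B10=T, B11=T
#5 (c=5, x=6) -> covered: B1=T, B1=F, B2=F, B3=S, B4=F, B5=S, B6=F, B7=S, B10=T, B11=T
#6 (c=6, x=3) -> covered: B1=T, B1=F, B2=F, B3=S, B4=F, B5=S, B6=F, B7=S, B10=T, B11=T
#7 (c=3, x=4) -> covered: B1=T, B1=F, B2=F, B3=S, B4=F, B5=S, B6=F, B7=S, B10=T, B11=T
#8 (c=5, x=3) -> covered: B1=T, B1=F, B2=F, B3=S, B4=F, B5=S, B6=F, B7=S, B10=T, B11=T
union over the pool: B1=T, B1=F, B2=T, B2=F, B3=S, B3=E, B4=T, B4=F, B5=S, B5=E, B6=F, B7=S, B10=T, B10=F, B11=T
uncovered (7 of 22): B6=T, B7=E, B8=S, B8=E, B9=T, B9=F, B11=F
Answer: B6=T, B7=E, B8=S, B8=E, B9=T, B9=F, B11=F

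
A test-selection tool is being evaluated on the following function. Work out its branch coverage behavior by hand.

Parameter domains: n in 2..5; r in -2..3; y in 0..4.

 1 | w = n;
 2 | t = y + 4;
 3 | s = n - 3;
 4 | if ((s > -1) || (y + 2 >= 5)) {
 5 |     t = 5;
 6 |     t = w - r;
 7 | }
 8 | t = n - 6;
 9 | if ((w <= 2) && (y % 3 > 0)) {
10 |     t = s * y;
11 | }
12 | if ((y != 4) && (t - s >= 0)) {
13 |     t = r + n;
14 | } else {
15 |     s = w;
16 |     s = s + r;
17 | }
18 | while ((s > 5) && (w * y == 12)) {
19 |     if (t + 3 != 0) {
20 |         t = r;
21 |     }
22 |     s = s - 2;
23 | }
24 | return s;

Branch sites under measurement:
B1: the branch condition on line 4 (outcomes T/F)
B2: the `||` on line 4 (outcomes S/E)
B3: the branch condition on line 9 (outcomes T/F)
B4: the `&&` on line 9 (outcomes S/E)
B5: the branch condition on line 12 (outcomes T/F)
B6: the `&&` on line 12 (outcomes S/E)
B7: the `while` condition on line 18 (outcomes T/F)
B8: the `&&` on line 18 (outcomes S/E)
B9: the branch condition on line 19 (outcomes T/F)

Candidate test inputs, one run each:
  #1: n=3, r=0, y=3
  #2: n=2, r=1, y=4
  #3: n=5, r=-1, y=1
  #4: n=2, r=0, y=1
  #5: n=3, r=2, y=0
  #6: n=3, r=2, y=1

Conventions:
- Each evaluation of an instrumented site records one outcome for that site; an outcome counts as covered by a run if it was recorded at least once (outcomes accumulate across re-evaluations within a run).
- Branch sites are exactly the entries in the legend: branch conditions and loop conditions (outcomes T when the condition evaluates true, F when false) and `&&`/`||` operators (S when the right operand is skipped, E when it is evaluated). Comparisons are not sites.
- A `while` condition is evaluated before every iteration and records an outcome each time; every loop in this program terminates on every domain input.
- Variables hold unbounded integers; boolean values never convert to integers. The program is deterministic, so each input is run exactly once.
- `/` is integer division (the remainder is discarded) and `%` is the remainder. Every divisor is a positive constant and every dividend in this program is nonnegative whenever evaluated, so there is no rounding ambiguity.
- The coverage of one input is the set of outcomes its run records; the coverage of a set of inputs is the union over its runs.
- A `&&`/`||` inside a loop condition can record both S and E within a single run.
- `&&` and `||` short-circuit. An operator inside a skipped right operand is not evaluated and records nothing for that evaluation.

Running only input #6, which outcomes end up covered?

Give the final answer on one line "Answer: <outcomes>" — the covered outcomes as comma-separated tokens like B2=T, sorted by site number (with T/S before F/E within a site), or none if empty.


Running input #6 (n=3, r=2, y=1), event by event:
  B2->S, B1->T, B4->S, B3->F, B6->E, B5->F, B8->S, B7->F
distinct outcomes covered: B1=T, B2=S, B3=F, B4=S, B5=F, B6=E, B7=F, B8=S
Answer: B1=T, B2=S, B3=F, B4=S, B5=F, B6=E, B7=F, B8=S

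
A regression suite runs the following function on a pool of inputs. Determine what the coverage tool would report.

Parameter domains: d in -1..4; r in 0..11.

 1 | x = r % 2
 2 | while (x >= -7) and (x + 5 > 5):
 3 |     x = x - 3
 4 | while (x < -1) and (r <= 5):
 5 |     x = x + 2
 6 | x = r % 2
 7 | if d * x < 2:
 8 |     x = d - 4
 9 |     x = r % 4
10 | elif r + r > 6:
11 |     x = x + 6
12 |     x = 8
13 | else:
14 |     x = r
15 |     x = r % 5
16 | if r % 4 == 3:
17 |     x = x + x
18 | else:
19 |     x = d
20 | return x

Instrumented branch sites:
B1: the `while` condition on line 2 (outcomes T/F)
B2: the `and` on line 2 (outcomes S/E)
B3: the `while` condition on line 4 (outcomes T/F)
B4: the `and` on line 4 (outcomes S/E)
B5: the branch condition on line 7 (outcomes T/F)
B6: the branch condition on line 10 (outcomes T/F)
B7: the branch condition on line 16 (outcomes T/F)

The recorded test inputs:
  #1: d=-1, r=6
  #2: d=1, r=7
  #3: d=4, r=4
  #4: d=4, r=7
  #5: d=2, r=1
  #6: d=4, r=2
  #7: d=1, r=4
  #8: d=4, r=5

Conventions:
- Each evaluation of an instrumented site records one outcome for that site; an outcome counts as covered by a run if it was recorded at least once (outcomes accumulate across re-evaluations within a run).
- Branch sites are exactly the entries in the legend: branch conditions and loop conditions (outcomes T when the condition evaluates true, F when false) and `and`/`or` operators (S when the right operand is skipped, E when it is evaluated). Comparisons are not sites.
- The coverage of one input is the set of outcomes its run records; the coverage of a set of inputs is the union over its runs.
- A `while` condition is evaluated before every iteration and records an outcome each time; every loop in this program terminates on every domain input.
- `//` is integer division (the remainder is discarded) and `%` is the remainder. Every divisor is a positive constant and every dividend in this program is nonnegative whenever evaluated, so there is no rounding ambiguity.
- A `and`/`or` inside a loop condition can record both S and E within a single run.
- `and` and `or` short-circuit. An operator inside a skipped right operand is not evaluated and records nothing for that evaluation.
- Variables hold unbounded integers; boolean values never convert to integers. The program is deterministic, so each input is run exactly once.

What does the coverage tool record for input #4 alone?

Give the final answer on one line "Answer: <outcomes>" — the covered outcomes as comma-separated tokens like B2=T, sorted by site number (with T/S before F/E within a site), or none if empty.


Simulating input #4 (d=4, r=7) step by step:
  B2->E, B1->T, B2->E, B1->F, B4->E, B3->F, B5->F, B6->T, B7->T
collecting distinct outcomes: B1=T, B1=F, B2=E, B3=F, B4=E, B5=F, B6=T, B7=T
Answer: B1=T, B1=F, B2=E, B3=F, B4=E, B5=F, B6=T, B7=T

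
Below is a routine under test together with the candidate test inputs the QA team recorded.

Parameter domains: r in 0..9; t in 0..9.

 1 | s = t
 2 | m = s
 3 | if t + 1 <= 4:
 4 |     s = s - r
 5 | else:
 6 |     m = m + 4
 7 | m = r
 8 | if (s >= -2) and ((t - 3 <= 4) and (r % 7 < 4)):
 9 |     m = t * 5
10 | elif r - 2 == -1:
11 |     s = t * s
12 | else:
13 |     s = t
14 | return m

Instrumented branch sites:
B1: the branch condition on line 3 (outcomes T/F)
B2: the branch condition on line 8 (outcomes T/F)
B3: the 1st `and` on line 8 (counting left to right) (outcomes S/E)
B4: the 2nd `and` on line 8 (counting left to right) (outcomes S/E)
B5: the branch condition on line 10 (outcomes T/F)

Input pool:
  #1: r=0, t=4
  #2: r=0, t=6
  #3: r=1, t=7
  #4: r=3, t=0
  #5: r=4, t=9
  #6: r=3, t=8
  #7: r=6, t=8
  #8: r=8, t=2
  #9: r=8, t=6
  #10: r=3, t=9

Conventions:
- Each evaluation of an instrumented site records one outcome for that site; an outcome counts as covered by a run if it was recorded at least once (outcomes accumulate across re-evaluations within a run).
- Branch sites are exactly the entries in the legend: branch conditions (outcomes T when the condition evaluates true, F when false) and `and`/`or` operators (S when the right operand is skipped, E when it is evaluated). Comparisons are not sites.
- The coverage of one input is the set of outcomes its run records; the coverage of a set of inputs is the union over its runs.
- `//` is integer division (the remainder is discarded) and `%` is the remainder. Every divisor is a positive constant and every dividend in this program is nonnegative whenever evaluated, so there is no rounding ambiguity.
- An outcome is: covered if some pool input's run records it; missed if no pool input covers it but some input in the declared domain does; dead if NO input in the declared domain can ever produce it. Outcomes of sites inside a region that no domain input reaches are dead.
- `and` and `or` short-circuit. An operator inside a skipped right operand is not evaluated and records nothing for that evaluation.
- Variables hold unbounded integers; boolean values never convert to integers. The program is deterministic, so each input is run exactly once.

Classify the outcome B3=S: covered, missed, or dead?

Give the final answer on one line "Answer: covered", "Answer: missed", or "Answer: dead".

B3=S is recorded by pool input(s) 4, 8 -> covered

Answer: covered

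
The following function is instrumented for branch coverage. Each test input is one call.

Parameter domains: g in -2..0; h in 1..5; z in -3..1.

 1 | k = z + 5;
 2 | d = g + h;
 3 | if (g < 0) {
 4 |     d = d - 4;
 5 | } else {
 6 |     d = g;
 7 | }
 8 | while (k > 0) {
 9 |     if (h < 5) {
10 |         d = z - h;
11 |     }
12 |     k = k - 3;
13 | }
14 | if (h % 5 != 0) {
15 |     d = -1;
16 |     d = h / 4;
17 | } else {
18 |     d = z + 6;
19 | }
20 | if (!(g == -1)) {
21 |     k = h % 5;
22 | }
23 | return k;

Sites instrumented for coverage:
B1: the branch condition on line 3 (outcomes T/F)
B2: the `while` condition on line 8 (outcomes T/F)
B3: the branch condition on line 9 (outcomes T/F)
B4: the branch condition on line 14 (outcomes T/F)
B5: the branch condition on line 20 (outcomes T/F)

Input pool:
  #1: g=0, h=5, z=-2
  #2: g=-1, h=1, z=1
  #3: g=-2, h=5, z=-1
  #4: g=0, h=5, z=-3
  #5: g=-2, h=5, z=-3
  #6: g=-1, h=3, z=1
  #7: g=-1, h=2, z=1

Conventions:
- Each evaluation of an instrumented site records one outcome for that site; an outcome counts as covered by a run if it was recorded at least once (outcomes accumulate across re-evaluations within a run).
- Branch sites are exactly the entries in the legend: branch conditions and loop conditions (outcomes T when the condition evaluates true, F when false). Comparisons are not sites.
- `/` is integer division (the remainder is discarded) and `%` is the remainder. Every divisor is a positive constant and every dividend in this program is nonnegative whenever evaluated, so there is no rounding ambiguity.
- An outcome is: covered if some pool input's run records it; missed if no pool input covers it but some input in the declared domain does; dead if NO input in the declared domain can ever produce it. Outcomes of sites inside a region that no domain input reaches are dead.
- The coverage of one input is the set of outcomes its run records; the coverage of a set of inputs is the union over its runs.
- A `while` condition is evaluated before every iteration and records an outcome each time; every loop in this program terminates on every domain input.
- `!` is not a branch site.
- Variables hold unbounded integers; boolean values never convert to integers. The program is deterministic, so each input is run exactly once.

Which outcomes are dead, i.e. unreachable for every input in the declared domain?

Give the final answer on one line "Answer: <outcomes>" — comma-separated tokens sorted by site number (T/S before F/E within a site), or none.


running all 75 domain inputs and tallying outcomes:
  reachable outcomes have witnesses, e.g. B1=T (e.g. g=-2, h=1, z=-3), B1=F (e.g. g=0, h=1, z=-3), B2=T (e.g. g=-2, h=1, z=-3), B2=F (e.g. g=-2, h=1, z=-3)
Answer: none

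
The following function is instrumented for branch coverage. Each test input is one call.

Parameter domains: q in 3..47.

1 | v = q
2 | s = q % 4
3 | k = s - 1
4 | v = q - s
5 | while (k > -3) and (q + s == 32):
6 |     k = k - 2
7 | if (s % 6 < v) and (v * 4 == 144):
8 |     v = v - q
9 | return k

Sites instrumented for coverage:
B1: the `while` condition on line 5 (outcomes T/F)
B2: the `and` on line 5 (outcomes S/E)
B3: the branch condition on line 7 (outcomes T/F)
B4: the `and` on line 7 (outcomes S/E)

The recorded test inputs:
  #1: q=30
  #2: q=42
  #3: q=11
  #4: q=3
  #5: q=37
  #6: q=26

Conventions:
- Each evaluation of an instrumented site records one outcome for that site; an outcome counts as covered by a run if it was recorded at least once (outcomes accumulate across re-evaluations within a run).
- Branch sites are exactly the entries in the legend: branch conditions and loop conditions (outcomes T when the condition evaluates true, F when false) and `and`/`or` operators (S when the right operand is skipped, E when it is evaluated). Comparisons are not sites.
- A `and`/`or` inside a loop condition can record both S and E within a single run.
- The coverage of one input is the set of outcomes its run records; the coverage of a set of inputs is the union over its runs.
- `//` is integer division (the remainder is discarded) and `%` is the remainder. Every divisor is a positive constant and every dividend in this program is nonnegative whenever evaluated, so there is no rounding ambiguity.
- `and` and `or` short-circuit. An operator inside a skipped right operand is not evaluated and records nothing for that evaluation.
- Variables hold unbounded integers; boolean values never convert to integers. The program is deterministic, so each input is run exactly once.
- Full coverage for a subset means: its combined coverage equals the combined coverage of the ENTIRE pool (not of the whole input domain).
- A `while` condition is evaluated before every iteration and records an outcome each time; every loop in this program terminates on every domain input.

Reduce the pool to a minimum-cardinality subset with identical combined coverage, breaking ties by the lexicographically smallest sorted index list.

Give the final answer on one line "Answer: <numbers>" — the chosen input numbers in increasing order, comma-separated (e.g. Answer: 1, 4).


test 1 (q=30) hits B1=T, B1=F, B2=S, B2=E, B3=F, B4=E
test 2 (q=42) hits B1=F, B2=E, B3=F, B4=E
test 3 (q=11) hits B1=F, B2=E, B3=F, B4=E
test 4 (q=3) hits B1=F, B2=E, B3=F, B4=S
test 5 (q=37) hits B1=F, B2=E, B3=T, B4=E
test 6 (q=26) hits B1=F, B2=E, B3=F, B4=E
the full pool covers 8 outcomes: B1=T, B1=F, B2=S, B2=E, B3=T, B3=F, B4=S, B4=E
size 1 is not enough: best union over all size-1 subsets is 6/8
size 2 is not enough: best union over all size-2 subsets is 7/8
size 3: inputs {1, 4, 5} cover all 8 outcomes, and no lexicographically smaller subset of this size does
Answer: 1, 4, 5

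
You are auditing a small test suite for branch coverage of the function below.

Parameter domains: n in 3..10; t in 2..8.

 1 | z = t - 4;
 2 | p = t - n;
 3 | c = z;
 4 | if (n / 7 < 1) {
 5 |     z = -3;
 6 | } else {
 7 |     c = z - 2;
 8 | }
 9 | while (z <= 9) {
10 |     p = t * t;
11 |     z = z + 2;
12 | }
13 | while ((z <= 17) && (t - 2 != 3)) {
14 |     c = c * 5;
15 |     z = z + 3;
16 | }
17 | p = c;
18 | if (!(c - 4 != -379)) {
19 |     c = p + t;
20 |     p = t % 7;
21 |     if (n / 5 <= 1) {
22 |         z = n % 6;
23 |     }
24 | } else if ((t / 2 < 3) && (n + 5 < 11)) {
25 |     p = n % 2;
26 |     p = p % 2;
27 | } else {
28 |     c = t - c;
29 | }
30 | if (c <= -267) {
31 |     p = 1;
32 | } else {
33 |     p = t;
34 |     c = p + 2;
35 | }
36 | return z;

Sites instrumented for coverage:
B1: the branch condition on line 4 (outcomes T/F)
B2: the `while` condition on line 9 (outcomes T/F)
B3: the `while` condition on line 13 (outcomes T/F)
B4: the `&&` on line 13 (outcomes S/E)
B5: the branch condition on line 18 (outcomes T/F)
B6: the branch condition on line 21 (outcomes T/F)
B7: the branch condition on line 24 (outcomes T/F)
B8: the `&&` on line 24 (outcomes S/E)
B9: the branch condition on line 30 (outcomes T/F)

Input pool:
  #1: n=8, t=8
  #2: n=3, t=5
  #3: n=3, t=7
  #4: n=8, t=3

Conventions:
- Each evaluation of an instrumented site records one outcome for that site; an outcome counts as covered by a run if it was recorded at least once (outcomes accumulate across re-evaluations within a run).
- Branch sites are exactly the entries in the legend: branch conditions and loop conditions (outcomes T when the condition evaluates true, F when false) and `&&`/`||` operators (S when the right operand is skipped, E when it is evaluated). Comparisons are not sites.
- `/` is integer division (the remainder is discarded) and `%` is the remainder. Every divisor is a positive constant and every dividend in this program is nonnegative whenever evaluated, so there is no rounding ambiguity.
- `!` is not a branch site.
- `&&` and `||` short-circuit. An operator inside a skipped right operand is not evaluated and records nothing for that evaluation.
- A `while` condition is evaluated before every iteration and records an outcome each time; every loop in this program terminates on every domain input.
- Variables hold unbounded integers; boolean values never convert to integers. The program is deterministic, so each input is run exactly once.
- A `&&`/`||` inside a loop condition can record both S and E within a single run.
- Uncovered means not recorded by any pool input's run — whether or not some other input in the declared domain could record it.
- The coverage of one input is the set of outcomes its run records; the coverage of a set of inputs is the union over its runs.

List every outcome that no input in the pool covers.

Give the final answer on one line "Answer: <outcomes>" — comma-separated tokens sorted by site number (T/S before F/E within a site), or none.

test 1 (n=8, t=8) fires B1->F, B2->T, B2->T, B2->T, B2->F, B4->E, B3->T, B4->E, B3->T, B4->E, B3->T, B4->S, B3->F, B5->F, ...; hits B1=F, B2=T, B2=F, B3=T, B3=F, B4=S, B4=E, B5=F, B7=F, B8=S, B9=F
test 2 (n=3, t=5) fires B1->T, B2->T, B2->T, B2->T, B2->T, B2->T, B2->T, B2->T, B2->F, B4->E, B3->F, B5->F, B8->E, B7->T, ...; hits B1=T, B2=T, B2=F, B3=F, B4=E, B5=F, B7=T, B8=E, B9=F
test 3 (n=3, t=7) fires B1->T, B2->T, B2->T, B2->T, B2->T, B2->T, B2->T, B2->T, B2->F, B4->E, B3->T, B4->E, B3->T, B4->E, ...; hits B1=T, B2=T, B2=F, B3=T, B3=F, B4=S, B4=E, B5=F, B7=F, B8=S, B9=T
test 4 (n=8, t=3) fires B1->F, B2->T, B2->T, B2->T, B2->T, B2->T, B2->T, B2->F, B4->E, B3->T, B4->E, B3->T, B4->E, B3->T, ...; hits B1=F, B2=T, B2=F, B3=T, B3=F, B4=S, B4=E, B5=T, B6=T, B9=T
union over the pool: B1=T, B1=F, B2=T, B2=F, B3=T, B3=F, B4=S, B4=E, B5=T, B5=F, B6=T, B7=T, B7=F, B8=S, B8=E, B9=T, B9=F
uncovered (1 of 18): B6=F

Answer: B6=F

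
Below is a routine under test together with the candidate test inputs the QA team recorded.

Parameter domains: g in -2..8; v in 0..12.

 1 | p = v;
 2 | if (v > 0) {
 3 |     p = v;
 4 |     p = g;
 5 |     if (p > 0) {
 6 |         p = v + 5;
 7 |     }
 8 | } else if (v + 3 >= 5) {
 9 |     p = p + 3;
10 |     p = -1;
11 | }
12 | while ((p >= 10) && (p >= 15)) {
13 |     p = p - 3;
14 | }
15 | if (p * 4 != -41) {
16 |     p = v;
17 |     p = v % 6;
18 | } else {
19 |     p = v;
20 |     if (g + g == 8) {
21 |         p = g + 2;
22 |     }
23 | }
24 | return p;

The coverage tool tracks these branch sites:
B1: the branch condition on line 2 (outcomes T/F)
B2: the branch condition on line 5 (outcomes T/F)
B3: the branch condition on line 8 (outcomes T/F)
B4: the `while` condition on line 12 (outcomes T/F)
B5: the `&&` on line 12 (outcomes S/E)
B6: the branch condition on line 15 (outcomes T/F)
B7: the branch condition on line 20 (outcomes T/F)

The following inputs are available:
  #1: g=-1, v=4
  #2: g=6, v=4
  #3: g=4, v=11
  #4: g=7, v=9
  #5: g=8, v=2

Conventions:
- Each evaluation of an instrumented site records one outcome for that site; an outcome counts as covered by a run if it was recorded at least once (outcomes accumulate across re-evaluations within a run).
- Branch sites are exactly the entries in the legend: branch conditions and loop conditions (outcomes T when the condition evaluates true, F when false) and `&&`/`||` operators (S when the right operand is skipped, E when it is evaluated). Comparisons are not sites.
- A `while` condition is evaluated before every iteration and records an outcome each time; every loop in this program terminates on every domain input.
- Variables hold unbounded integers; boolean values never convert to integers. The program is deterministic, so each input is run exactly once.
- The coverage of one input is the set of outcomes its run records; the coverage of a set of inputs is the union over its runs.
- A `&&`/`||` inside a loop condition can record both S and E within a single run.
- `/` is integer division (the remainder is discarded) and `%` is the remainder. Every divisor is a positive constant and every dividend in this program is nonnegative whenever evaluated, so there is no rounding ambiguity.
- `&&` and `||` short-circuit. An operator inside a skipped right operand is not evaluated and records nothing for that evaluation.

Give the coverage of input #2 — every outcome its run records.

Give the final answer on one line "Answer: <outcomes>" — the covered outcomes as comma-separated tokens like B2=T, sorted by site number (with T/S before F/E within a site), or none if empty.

Running input #2 (g=6, v=4), event by event:
  B1->T, B2->T, B5->S, B4->F, B6->T
as a set, this run covers: B1=T, B2=T, B4=F, B5=S, B6=T

Answer: B1=T, B2=T, B4=F, B5=S, B6=T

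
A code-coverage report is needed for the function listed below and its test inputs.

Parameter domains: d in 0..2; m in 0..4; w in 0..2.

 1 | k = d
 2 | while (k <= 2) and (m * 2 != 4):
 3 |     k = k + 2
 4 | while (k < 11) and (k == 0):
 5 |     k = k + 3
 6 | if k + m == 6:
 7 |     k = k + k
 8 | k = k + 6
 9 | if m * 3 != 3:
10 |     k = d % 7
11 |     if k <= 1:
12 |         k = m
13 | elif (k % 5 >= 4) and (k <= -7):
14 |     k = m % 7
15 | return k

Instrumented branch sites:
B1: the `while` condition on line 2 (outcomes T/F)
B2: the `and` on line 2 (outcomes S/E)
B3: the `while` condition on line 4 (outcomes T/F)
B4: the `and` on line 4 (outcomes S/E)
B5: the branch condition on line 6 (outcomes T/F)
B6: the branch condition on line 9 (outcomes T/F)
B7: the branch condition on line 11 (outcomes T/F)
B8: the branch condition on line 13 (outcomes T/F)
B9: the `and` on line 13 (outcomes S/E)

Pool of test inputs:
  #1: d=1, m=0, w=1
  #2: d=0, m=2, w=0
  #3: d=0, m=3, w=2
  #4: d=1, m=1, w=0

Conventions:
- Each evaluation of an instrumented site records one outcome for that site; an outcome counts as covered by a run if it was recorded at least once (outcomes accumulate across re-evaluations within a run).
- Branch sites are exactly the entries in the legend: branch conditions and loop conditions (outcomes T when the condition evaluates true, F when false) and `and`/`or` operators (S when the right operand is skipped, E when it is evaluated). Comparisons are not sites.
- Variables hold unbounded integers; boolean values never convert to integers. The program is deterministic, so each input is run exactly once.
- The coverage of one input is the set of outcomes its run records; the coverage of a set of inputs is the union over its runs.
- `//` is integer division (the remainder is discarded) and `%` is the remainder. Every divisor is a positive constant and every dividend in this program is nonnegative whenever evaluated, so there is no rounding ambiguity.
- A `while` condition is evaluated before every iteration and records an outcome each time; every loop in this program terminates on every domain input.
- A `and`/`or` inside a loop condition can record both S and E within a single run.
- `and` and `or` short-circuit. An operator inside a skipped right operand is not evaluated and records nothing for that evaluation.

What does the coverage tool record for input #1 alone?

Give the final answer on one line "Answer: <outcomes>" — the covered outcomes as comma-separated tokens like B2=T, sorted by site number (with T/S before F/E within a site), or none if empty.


Tracing the run of input #1 (d=1, m=0, w=1):
  B2->E, B1->T, B2->S, B1->F, B4->E, B3->F, B5->F, B6->T, B7->T
collecting distinct outcomes: B1=T, B1=F, B2=S, B2=E, B3=F, B4=E, B5=F, B6=T, B7=T
Answer: B1=T, B1=F, B2=S, B2=E, B3=F, B4=E, B5=F, B6=T, B7=T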